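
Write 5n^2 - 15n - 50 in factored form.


Roots satisfy r1 + r2 = -b/a = 3 and r1*r2 = c/a = -10.
So r1 = 5, r2 = -2.
5n^2 - 15n - 50 = 5(n - r1)(n - r2) = 5(n - 5)(n + 2)


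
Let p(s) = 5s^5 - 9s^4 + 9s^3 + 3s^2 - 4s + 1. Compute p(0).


Using direct substitution:
  5 * (0)^5 = 0
  -9 * (0)^4 = 0
  9 * (0)^3 = 0
  3 * (0)^2 = 0
  -4 * (0)^1 = 0
  constant: 1
Sum = 0 + 0 + 0 + 0 + 0 + 1 = 1


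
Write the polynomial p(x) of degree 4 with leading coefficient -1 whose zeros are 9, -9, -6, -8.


p(x) = -(x - 9)(x + 9)(x + 6)(x + 8)
Expand: -x^4 - 14x^3 + 33x^2 + 1134x + 3888


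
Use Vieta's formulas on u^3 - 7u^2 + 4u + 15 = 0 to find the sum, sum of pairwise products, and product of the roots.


Monic cubic u^3+bu^2+cu+d=0: sum=-b, pairwise sum=c, product=-d.
b=-7, c=4, d=15
r1+r2+r3 = 7
r1r2+r1r3+r2r3 = 4
r1r2r3 = -15


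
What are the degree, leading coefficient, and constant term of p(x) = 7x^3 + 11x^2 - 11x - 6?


Highest power of x is 3, with coefficient 7. Constant term is -6.
Degree = 3, leading coefficient = 7, constant term = -6


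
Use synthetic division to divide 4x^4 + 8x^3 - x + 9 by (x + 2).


Synthetic division with c = -2. Coefficients: 4, 8, 0, -1, 9
Bring down 4.
  4 * -2 = -8; -8 + 8 = 0
  0 * -2 = 0; 0 + 0 = 0
  0 * -2 = 0; 0 - 1 = -1
  -1 * -2 = 2; 2 + 9 = 11
Quotient: 4x^3 - 1, Remainder: 11


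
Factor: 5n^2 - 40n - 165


Roots satisfy r1 + r2 = -b/a = 8 and r1*r2 = c/a = -33.
So r1 = -3, r2 = 11.
5n^2 - 40n - 165 = 5(n - r1)(n - r2) = 5(n + 3)(n - 11)


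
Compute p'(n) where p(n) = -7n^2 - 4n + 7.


Apply the power rule term by term:
  d/dn(-7n^2) = -14n
  d/dn(-4n) = -4
  d/dn(7) = 0
p'(n) = -14n - 4


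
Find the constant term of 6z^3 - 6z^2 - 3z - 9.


Read off the constant term: -9


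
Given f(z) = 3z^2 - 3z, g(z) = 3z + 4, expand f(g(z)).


Substitute g(z) into f:
f(g(z)) = 3*(3z + 4)^2 + (-3)*(3z + 4)
(3z + 4)^2 = 9z^2 + 24z + 16
Expand and combine: 27z^2 + 63z + 36


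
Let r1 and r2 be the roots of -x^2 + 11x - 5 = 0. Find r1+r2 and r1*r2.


For ax^2+bx+c=0: sum = -b/a, product = c/a.
a=-1, b=11, c=-5
Sum = -(11)/-1 = 11
Product = (-5)/-1 = 5


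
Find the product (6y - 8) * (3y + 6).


Distribute each term of the first polynomial:
  (6y)(3y + 6) = 18y^2 + 36y
  (-8)(3y + 6) = -24y - 48
Sum: 18y^2 + 12y - 48


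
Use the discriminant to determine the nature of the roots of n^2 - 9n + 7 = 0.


D = b^2 - 4ac = (-9)^2 - 4(1)(7) = 81 - 28 = 53
Since D > 0: two distinct irrational roots


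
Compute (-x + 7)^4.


Expand (-x + 7)^4 by repeated multiplication:
  (-x + 7)^2 = x^2 - 14x + 49
  (-x + 7)^3 = -x^3 + 21x^2 - 147x + 343
= x^4 - 28x^3 + 294x^2 - 1372x + 2401


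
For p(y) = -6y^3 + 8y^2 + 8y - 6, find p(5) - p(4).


p(5) = -516
p(4) = -230
p(5) - p(4) = -516 + 230 = -286


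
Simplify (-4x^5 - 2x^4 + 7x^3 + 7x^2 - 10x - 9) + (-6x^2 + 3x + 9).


Align terms by degree and add:
  -4x^5 - 2x^4 + 7x^3 + 7x^2 - 10x - 9
  -6x^2 + 3x + 9
= -4x^5 - 2x^4 + 7x^3 + x^2 - 7x


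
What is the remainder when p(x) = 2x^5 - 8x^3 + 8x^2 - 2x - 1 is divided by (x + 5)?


By the Remainder Theorem, the remainder equals p(-5):
  2*(-5)^5 = -6250
  0*(-5)^4 = 0
  -8*(-5)^3 = 1000
  8*(-5)^2 = 200
  -2*(-5)^1 = 10
  constant: -1
Sum: -6250 + 0 + 1000 + 200 + 10 - 1 = -5041


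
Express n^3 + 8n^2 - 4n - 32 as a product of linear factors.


Try integer roots (divisors of -32). n=-2: p(-2)=0.
Divide out (n + 2): quotient is n^2 + 6n - 16.
Factor the quadratic: (n - 2)(n + 8)
Result: (n + 2)(n - 2)(n + 8)


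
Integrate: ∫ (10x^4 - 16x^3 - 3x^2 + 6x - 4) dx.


Reverse power rule on each term:
  ∫ 10x^4 dx = 2x^5
  ∫ -16x^3 dx = -4x^4
  ∫ -3x^2 dx = -x^3
  ∫ 6x dx = 3x^2
  ∫ -4 dx = -4x
F(x) = 2x^5 - 4x^4 - x^3 + 3x^2 - 4x + C


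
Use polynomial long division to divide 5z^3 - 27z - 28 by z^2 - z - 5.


(5z^3 - 27z - 28) / (z^2 - z - 5)
Step 1: 5z * (z^2 - z - 5) = 5z^3 - 5z^2 - 25z; subtract.
Step 2: 5 * (z^2 - z - 5) = 5z^2 - 5z - 25; subtract.
Quotient: 5z + 5, Remainder: 3z - 3


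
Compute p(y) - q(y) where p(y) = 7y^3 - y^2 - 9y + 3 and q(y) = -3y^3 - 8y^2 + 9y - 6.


Distribute the minus sign:
  (7y^3 - y^2 - 9y + 3)
- (-3y^3 - 8y^2 + 9y - 6)
Negate second polynomial: 3y^3 + 8y^2 - 9y + 6
Add: 10y^3 + 7y^2 - 18y + 9


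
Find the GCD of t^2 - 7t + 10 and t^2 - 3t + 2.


Factor each:
  t^2 - 7t + 10 = (t - 2)(t - 5)
  t^2 - 3t + 2 = (t - 2)(t - 1)
Common monic factor: t - 2


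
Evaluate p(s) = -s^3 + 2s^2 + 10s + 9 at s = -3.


Using direct substitution:
  -1 * (-3)^3 = 27
  2 * (-3)^2 = 18
  10 * (-3)^1 = -30
  constant: 9
Sum = 27 + 18 - 30 + 9 = 24


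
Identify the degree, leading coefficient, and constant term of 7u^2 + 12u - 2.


Highest power of u is 2, with coefficient 7. Constant term is -2.
Degree = 2, leading coefficient = 7, constant term = -2


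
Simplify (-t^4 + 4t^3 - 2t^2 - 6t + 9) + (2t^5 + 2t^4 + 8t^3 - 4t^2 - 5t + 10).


Align terms by degree and add:
  -t^4 + 4t^3 - 2t^2 - 6t + 9
+ 2t^5 + 2t^4 + 8t^3 - 4t^2 - 5t + 10
= 2t^5 + t^4 + 12t^3 - 6t^2 - 11t + 19


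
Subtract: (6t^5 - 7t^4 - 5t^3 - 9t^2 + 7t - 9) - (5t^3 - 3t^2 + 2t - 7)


Distribute the minus sign:
  (6t^5 - 7t^4 - 5t^3 - 9t^2 + 7t - 9)
- (5t^3 - 3t^2 + 2t - 7)
Negate second polynomial: -5t^3 + 3t^2 - 2t + 7
Add: 6t^5 - 7t^4 - 10t^3 - 6t^2 + 5t - 2


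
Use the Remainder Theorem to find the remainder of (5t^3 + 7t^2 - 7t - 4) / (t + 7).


By the Remainder Theorem, the remainder equals p(-7):
  5*(-7)^3 = -1715
  7*(-7)^2 = 343
  -7*(-7)^1 = 49
  constant: -4
Sum: -1715 + 343 + 49 - 4 = -1327


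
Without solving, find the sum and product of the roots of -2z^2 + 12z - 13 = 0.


For az^2+bz+c=0: sum = -b/a, product = c/a.
a=-2, b=12, c=-13
Sum = -(12)/-2 = 6
Product = (-13)/-2 = 13/2


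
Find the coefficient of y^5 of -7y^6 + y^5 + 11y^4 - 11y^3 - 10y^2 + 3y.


Read off the coefficient of y^5: 1


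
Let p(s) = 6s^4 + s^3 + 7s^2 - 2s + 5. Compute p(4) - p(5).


p(4) = 1709
p(5) = 4045
p(4) - p(5) = 1709 - 4045 = -2336


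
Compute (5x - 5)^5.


Expand (5x - 5)^5 by repeated multiplication:
  (5x - 5)^2 = 25x^2 - 50x + 25
  (5x - 5)^3 = 125x^3 - 375x^2 + 375x - 125
  (5x - 5)^4 = 625x^4 - 2500x^3 + 3750x^2 - 2500x + 625
= 3125x^5 - 15625x^4 + 31250x^3 - 31250x^2 + 15625x - 3125


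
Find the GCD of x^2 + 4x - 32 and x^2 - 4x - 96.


Factor each:
  x^2 + 4x - 32 = (x + 8)(x - 4)
  x^2 - 4x - 96 = (x + 8)(x - 12)
Common monic factor: x + 8


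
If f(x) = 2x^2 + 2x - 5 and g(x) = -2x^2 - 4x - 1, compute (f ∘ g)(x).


Substitute g(x) into f:
f(g(x)) = 2*(-2x^2 - 4x - 1)^2 + 2*(-2x^2 - 4x - 1) + (-5)
(-2x^2 - 4x - 1)^2 = 4x^4 + 16x^3 + 20x^2 + 8x + 1
Expand and combine: 8x^4 + 32x^3 + 36x^2 + 8x - 5


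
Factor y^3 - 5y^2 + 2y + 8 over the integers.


Try integer roots (divisors of 8). y=-1: p(-1)=0.
Divide out (y + 1): quotient is y^2 - 6y + 8.
Factor the quadratic: (y - 2)(y - 4)
Result: (y + 1)(y - 2)(y - 4)


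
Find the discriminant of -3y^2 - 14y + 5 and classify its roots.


D = b^2 - 4ac = (-14)^2 - 4(-3)(5) = 196 + 60 = 256
Since D > 0: two distinct rational roots


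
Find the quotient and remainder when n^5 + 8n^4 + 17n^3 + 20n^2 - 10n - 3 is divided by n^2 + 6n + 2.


(n^5 + 8n^4 + 17n^3 + 20n^2 - 10n - 3) / (n^2 + 6n + 2)
Step 1: n^3 * (n^2 + 6n + 2) = n^5 + 6n^4 + 2n^3; subtract.
Step 2: 2n^2 * (n^2 + 6n + 2) = 2n^4 + 12n^3 + 4n^2; subtract.
Step 3: 3n * (n^2 + 6n + 2) = 3n^3 + 18n^2 + 6n; subtract.
Step 4: -2 * (n^2 + 6n + 2) = -2n^2 - 12n - 4; subtract.
Quotient: n^3 + 2n^2 + 3n - 2, Remainder: -4n + 1


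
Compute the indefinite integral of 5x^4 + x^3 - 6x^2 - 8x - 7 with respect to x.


Reverse power rule on each term:
  ∫ 5x^4 dx = x^5
  ∫ x^3 dx = (1/4)x^4
  ∫ -6x^2 dx = -2x^3
  ∫ -8x dx = -4x^2
  ∫ -7 dx = -7x
F(x) = x^5 + (1/4)x^4 - 2x^3 - 4x^2 - 7x + C


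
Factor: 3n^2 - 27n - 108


Roots satisfy r1 + r2 = -b/a = 9 and r1*r2 = c/a = -36.
So r1 = 12, r2 = -3.
3n^2 - 27n - 108 = 3(n - r1)(n - r2) = 3(n - 12)(n + 3)


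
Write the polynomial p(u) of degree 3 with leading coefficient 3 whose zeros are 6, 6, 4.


p(u) = 3(u - 6)(u - 6)(u - 4)
Expand: 3u^3 - 48u^2 + 252u - 432


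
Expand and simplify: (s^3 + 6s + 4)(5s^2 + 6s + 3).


Distribute each term of the first polynomial:
  (s^3)(5s^2 + 6s + 3) = 5s^5 + 6s^4 + 3s^3
  (6s)(5s^2 + 6s + 3) = 30s^3 + 36s^2 + 18s
  (4)(5s^2 + 6s + 3) = 20s^2 + 24s + 12
Sum: 5s^5 + 6s^4 + 33s^3 + 56s^2 + 42s + 12


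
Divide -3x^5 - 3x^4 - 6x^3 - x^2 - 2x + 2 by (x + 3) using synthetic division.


Synthetic division with c = -3. Coefficients: -3, -3, -6, -1, -2, 2
Bring down -3.
  -3 * -3 = 9; 9 - 3 = 6
  6 * -3 = -18; -18 - 6 = -24
  -24 * -3 = 72; 72 - 1 = 71
  71 * -3 = -213; -213 - 2 = -215
  -215 * -3 = 645; 645 + 2 = 647
Quotient: -3x^4 + 6x^3 - 24x^2 + 71x - 215, Remainder: 647


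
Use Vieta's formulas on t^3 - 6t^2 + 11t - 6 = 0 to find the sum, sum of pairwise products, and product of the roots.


Monic cubic t^3+bt^2+ct+d=0: sum=-b, pairwise sum=c, product=-d.
b=-6, c=11, d=-6
r1+r2+r3 = 6
r1r2+r1r3+r2r3 = 11
r1r2r3 = 6


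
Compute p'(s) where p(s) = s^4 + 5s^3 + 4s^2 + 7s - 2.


Apply the power rule term by term:
  d/ds(s^4) = 4s^3
  d/ds(5s^3) = 15s^2
  d/ds(4s^2) = 8s
  d/ds(7s) = 7
  d/ds(-2) = 0
p'(s) = 4s^3 + 15s^2 + 8s + 7


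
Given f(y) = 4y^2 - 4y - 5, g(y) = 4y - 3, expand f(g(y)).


Substitute g(y) into f:
f(g(y)) = 4*(4y - 3)^2 + (-4)*(4y - 3) + (-5)
(4y - 3)^2 = 16y^2 - 24y + 9
Expand and combine: 64y^2 - 112y + 43


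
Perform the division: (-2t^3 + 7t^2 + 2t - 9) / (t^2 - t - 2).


(-2t^3 + 7t^2 + 2t - 9) / (t^2 - t - 2)
Step 1: -2t * (t^2 - t - 2) = -2t^3 + 2t^2 + 4t; subtract.
Step 2: 5 * (t^2 - t - 2) = 5t^2 - 5t - 10; subtract.
Quotient: -2t + 5, Remainder: 3t + 1


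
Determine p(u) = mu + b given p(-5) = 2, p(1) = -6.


p(u) = mu + b. Using p(-5)=2, p(1)=-6:
m = (2 + 6)/(-5 - 1) = 8/-6 = -4/3
b = 2 - m*(-5) = 2 - 20/3 = -14/3
p(u) = -(4/3)u - (14/3)


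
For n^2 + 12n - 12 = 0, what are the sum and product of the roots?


For an^2+bn+c=0: sum = -b/a, product = c/a.
a=1, b=12, c=-12
Sum = -(12)/1 = -12
Product = (-12)/1 = -12


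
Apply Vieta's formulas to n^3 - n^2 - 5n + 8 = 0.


Monic cubic n^3+bn^2+cn+d=0: sum=-b, pairwise sum=c, product=-d.
b=-1, c=-5, d=8
r1+r2+r3 = 1
r1r2+r1r3+r2r3 = -5
r1r2r3 = -8


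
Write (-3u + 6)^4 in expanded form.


Expand (-3u + 6)^4 by repeated multiplication:
  (-3u + 6)^2 = 9u^2 - 36u + 36
  (-3u + 6)^3 = -27u^3 + 162u^2 - 324u + 216
= 81u^4 - 648u^3 + 1944u^2 - 2592u + 1296


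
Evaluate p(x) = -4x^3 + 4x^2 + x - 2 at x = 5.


Using direct substitution:
  -4 * (5)^3 = -500
  4 * (5)^2 = 100
  1 * (5)^1 = 5
  constant: -2
Sum = -500 + 100 + 5 - 2 = -397


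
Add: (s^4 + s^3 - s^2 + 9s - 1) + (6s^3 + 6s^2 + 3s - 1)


Align terms by degree and add:
  s^4 + s^3 - s^2 + 9s - 1
+ 6s^3 + 6s^2 + 3s - 1
= s^4 + 7s^3 + 5s^2 + 12s - 2


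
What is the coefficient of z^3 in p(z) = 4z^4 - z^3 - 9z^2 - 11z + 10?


Read off the coefficient of z^3: -1


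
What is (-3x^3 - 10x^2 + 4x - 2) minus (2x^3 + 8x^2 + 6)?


Distribute the minus sign:
  (-3x^3 - 10x^2 + 4x - 2)
- (2x^3 + 8x^2 + 6)
Negate second polynomial: -2x^3 - 8x^2 - 6
Add: -5x^3 - 18x^2 + 4x - 8


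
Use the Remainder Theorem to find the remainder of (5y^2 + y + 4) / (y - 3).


By the Remainder Theorem, the remainder equals p(3):
  5*(3)^2 = 45
  1*(3)^1 = 3
  constant: 4
Sum: 45 + 3 + 4 = 52


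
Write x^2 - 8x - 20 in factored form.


Roots satisfy r1 + r2 = -b/a = 8 and r1*r2 = c/a = -20.
So r1 = -2, r2 = 10.
x^2 - 8x - 20 = (x - r1)(x - r2) = (x + 2)(x - 10)


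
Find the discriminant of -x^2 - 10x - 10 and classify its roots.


D = b^2 - 4ac = (-10)^2 - 4(-1)(-10) = 100 - 40 = 60
Since D > 0: two distinct irrational roots


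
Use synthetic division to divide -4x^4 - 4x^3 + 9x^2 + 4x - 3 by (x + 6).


Synthetic division with c = -6. Coefficients: -4, -4, 9, 4, -3
Bring down -4.
  -4 * -6 = 24; 24 - 4 = 20
  20 * -6 = -120; -120 + 9 = -111
  -111 * -6 = 666; 666 + 4 = 670
  670 * -6 = -4020; -4020 - 3 = -4023
Quotient: -4x^3 + 20x^2 - 111x + 670, Remainder: -4023


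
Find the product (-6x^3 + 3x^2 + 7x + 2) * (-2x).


Distribute each term of the first polynomial:
  (-6x^3)(-2x) = 12x^4
  (3x^2)(-2x) = -6x^3
  (7x)(-2x) = -14x^2
  (2)(-2x) = -4x
Sum: 12x^4 - 6x^3 - 14x^2 - 4x


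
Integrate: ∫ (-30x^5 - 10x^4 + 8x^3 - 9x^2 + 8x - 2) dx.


Reverse power rule on each term:
  ∫ -30x^5 dx = -5x^6
  ∫ -10x^4 dx = -2x^5
  ∫ 8x^3 dx = 2x^4
  ∫ -9x^2 dx = -3x^3
  ∫ 8x dx = 4x^2
  ∫ -2 dx = -2x
F(x) = -5x^6 - 2x^5 + 2x^4 - 3x^3 + 4x^2 - 2x + C


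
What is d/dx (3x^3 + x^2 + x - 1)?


Apply the power rule term by term:
  d/dx(3x^3) = 9x^2
  d/dx(x^2) = 2x
  d/dx(x) = 1
  d/dx(-1) = 0
p'(x) = 9x^2 + 2x + 1


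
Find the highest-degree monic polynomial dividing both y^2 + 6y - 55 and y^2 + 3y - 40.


Factor each:
  y^2 + 6y - 55 = (y - 5)(y + 11)
  y^2 + 3y - 40 = (y - 5)(y + 8)
Common monic factor: y - 5


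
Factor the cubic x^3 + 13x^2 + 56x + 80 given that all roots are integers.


Try integer roots (divisors of 80). x=-4: p(-4)=0.
Divide out (x + 4): quotient is x^2 + 9x + 20.
Factor the quadratic: (x + 5)(x + 4)
Result: (x + 4)(x + 5)(x + 4)


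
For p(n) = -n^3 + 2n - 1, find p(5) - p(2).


p(5) = -116
p(2) = -5
p(5) - p(2) = -116 + 5 = -111


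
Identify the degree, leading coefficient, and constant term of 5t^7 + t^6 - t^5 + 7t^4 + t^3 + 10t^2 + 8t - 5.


Highest power of t is 7, with coefficient 5. Constant term is -5.
Degree = 7, leading coefficient = 5, constant term = -5


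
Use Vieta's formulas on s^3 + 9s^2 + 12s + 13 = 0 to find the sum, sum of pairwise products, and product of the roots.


Monic cubic s^3+bs^2+cs+d=0: sum=-b, pairwise sum=c, product=-d.
b=9, c=12, d=13
r1+r2+r3 = -9
r1r2+r1r3+r2r3 = 12
r1r2r3 = -13


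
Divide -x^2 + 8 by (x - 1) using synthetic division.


Synthetic division with c = 1. Coefficients: -1, 0, 8
Bring down -1.
  -1 * 1 = -1; -1 + 0 = -1
  -1 * 1 = -1; -1 + 8 = 7
Quotient: -x - 1, Remainder: 7


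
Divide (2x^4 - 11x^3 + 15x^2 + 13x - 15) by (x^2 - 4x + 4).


(2x^4 - 11x^3 + 15x^2 + 13x - 15) / (x^2 - 4x + 4)
Step 1: 2x^2 * (x^2 - 4x + 4) = 2x^4 - 8x^3 + 8x^2; subtract.
Step 2: -3x * (x^2 - 4x + 4) = -3x^3 + 12x^2 - 12x; subtract.
Step 3: -5 * (x^2 - 4x + 4) = -5x^2 + 20x - 20; subtract.
Quotient: 2x^2 - 3x - 5, Remainder: 5x + 5


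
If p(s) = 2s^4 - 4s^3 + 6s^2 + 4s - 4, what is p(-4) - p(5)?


p(-4) = 844
p(5) = 916
p(-4) - p(5) = 844 - 916 = -72


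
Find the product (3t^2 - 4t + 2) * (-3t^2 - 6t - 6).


Distribute each term of the first polynomial:
  (3t^2)(-3t^2 - 6t - 6) = -9t^4 - 18t^3 - 18t^2
  (-4t)(-3t^2 - 6t - 6) = 12t^3 + 24t^2 + 24t
  (2)(-3t^2 - 6t - 6) = -6t^2 - 12t - 12
Sum: -9t^4 - 6t^3 + 12t - 12


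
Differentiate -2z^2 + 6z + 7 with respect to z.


Apply the power rule term by term:
  d/dz(-2z^2) = -4z
  d/dz(6z) = 6
  d/dz(7) = 0
p'(z) = -4z + 6


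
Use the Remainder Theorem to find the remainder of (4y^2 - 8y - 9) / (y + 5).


By the Remainder Theorem, the remainder equals p(-5):
  4*(-5)^2 = 100
  -8*(-5)^1 = 40
  constant: -9
Sum: 100 + 40 - 9 = 131


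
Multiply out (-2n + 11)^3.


Expand (-2n + 11)^3 by repeated multiplication:
  (-2n + 11)^2 = 4n^2 - 44n + 121
= -8n^3 + 132n^2 - 726n + 1331


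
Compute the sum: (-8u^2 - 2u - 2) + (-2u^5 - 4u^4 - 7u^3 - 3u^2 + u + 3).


Align terms by degree and add:
  -8u^2 - 2u - 2
  -2u^5 - 4u^4 - 7u^3 - 3u^2 + u + 3
= -2u^5 - 4u^4 - 7u^3 - 11u^2 - u + 1


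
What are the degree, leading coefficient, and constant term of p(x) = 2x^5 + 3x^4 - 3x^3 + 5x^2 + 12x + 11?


Highest power of x is 5, with coefficient 2. Constant term is 11.
Degree = 5, leading coefficient = 2, constant term = 11


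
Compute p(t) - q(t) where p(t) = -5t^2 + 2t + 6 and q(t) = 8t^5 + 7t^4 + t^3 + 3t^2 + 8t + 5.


Distribute the minus sign:
  (-5t^2 + 2t + 6)
- (8t^5 + 7t^4 + t^3 + 3t^2 + 8t + 5)
Negate second polynomial: -8t^5 - 7t^4 - t^3 - 3t^2 - 8t - 5
Add: -8t^5 - 7t^4 - t^3 - 8t^2 - 6t + 1


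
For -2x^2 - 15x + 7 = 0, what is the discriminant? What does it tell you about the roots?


D = b^2 - 4ac = (-15)^2 - 4(-2)(7) = 225 + 56 = 281
Since D > 0: two distinct irrational roots


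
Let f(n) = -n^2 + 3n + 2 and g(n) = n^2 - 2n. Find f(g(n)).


Substitute g(n) into f:
f(g(n)) = -1*(n^2 - 2n)^2 + 3*(n^2 - 2n) + 2
(n^2 - 2n)^2 = n^4 - 4n^3 + 4n^2
Expand and combine: -n^4 + 4n^3 - n^2 - 6n + 2


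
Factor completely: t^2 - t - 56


Roots satisfy r1 + r2 = -b/a = 1 and r1*r2 = c/a = -56.
So r1 = 8, r2 = -7.
t^2 - t - 56 = (t - r1)(t - r2) = (t - 8)(t + 7)


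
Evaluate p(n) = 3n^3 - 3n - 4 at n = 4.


Using direct substitution:
  3 * (4)^3 = 192
  0 * (4)^2 = 0
  -3 * (4)^1 = -12
  constant: -4
Sum = 192 + 0 - 12 - 4 = 176


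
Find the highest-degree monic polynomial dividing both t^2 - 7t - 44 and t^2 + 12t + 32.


Factor each:
  t^2 - 7t - 44 = (t + 4)(t - 11)
  t^2 + 12t + 32 = (t + 4)(t + 8)
Common monic factor: t + 4


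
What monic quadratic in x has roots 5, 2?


p(x) = (x - 5)(x - 2)
Expand: x^2 - 7x + 10


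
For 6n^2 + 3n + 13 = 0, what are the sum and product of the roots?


For an^2+bn+c=0: sum = -b/a, product = c/a.
a=6, b=3, c=13
Sum = -(3)/6 = -1/2
Product = (13)/6 = 13/6


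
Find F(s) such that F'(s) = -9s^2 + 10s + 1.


Reverse power rule on each term:
  ∫ -9s^2 ds = -3s^3
  ∫ 10s ds = 5s^2
  ∫ 1 ds = s
F(s) = -3s^3 + 5s^2 + s + C


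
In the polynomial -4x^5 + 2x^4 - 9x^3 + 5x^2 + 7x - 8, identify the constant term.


Read off the constant term: -8


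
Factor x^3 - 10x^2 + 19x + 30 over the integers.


Try integer roots (divisors of 30). x=6: p(6)=0.
Divide out (x - 6): quotient is x^2 - 4x - 5.
Factor the quadratic: (x + 1)(x - 5)
Result: (x - 6)(x + 1)(x - 5)


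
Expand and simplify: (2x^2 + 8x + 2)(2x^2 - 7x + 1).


Distribute each term of the first polynomial:
  (2x^2)(2x^2 - 7x + 1) = 4x^4 - 14x^3 + 2x^2
  (8x)(2x^2 - 7x + 1) = 16x^3 - 56x^2 + 8x
  (2)(2x^2 - 7x + 1) = 4x^2 - 14x + 2
Sum: 4x^4 + 2x^3 - 50x^2 - 6x + 2


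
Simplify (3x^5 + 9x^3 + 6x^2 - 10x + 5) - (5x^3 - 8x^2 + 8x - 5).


Distribute the minus sign:
  (3x^5 + 9x^3 + 6x^2 - 10x + 5)
- (5x^3 - 8x^2 + 8x - 5)
Negate second polynomial: -5x^3 + 8x^2 - 8x + 5
Add: 3x^5 + 4x^3 + 14x^2 - 18x + 10


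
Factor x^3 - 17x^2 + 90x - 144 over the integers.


Try integer roots (divisors of -144). x=3: p(3)=0.
Divide out (x - 3): quotient is x^2 - 14x + 48.
Factor the quadratic: (x - 6)(x - 8)
Result: (x - 3)(x - 6)(x - 8)


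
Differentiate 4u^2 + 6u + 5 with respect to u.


Apply the power rule term by term:
  d/du(4u^2) = 8u
  d/du(6u) = 6
  d/du(5) = 0
p'(u) = 8u + 6


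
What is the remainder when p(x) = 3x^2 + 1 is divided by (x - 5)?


By the Remainder Theorem, the remainder equals p(5):
  3*(5)^2 = 75
  0*(5)^1 = 0
  constant: 1
Sum: 75 + 0 + 1 = 76


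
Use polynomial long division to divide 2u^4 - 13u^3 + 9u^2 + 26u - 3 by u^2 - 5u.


(2u^4 - 13u^3 + 9u^2 + 26u - 3) / (u^2 - 5u)
Step 1: 2u^2 * (u^2 - 5u) = 2u^4 - 10u^3; subtract.
Step 2: -3u * (u^2 - 5u) = -3u^3 + 15u^2; subtract.
Step 3: -6 * (u^2 - 5u) = -6u^2 + 30u; subtract.
Quotient: 2u^2 - 3u - 6, Remainder: -4u - 3


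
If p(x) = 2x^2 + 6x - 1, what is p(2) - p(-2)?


p(2) = 19
p(-2) = -5
p(2) - p(-2) = 19 + 5 = 24


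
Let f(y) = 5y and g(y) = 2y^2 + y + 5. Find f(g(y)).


Substitute g(y) into f:
f(g(y)) = 5*(2y^2 + y + 5)
Expand and combine: 10y^2 + 5y + 25


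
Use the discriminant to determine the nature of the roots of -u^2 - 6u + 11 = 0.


D = b^2 - 4ac = (-6)^2 - 4(-1)(11) = 36 + 44 = 80
Since D > 0: two distinct irrational roots


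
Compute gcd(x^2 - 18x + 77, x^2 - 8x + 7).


Factor each:
  x^2 - 18x + 77 = (x - 7)(x - 11)
  x^2 - 8x + 7 = (x - 7)(x - 1)
Common monic factor: x - 7


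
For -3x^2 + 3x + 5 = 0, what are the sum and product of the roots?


For ax^2+bx+c=0: sum = -b/a, product = c/a.
a=-3, b=3, c=5
Sum = -(3)/-3 = 1
Product = (5)/-3 = -5/3


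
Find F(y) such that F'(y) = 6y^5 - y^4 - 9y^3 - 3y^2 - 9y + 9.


Reverse power rule on each term:
  ∫ 6y^5 dy = y^6
  ∫ -y^4 dy = -(1/5)y^5
  ∫ -9y^3 dy = -(9/4)y^4
  ∫ -3y^2 dy = -y^3
  ∫ -9y dy = -(9/2)y^2
  ∫ 9 dy = 9y
F(y) = y^6 - (1/5)y^5 - (9/4)y^4 - y^3 - (9/2)y^2 + 9y + C


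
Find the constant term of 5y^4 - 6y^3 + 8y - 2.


Read off the constant term: -2


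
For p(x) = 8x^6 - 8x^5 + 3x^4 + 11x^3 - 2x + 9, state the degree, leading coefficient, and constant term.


Highest power of x is 6, with coefficient 8. Constant term is 9.
Degree = 6, leading coefficient = 8, constant term = 9


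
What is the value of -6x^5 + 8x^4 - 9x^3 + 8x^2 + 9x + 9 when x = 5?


Using direct substitution:
  -6 * (5)^5 = -18750
  8 * (5)^4 = 5000
  -9 * (5)^3 = -1125
  8 * (5)^2 = 200
  9 * (5)^1 = 45
  constant: 9
Sum = -18750 + 5000 - 1125 + 200 + 45 + 9 = -14621


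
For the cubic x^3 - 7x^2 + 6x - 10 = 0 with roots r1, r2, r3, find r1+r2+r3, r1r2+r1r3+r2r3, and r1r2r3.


Monic cubic x^3+bx^2+cx+d=0: sum=-b, pairwise sum=c, product=-d.
b=-7, c=6, d=-10
r1+r2+r3 = 7
r1r2+r1r3+r2r3 = 6
r1r2r3 = 10


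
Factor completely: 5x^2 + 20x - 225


Roots satisfy r1 + r2 = -b/a = -4 and r1*r2 = c/a = -45.
So r1 = -9, r2 = 5.
5x^2 + 20x - 225 = 5(x - r1)(x - r2) = 5(x + 9)(x - 5)


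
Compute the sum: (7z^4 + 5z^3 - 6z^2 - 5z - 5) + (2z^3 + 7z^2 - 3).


Align terms by degree and add:
  7z^4 + 5z^3 - 6z^2 - 5z - 5
+ 2z^3 + 7z^2 - 3
= 7z^4 + 7z^3 + z^2 - 5z - 8


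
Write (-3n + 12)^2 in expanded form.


Expand (-3n + 12)^2 by repeated multiplication:
= 9n^2 - 72n + 144


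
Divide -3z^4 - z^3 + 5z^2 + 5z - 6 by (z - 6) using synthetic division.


Synthetic division with c = 6. Coefficients: -3, -1, 5, 5, -6
Bring down -3.
  -3 * 6 = -18; -18 - 1 = -19
  -19 * 6 = -114; -114 + 5 = -109
  -109 * 6 = -654; -654 + 5 = -649
  -649 * 6 = -3894; -3894 - 6 = -3900
Quotient: -3z^3 - 19z^2 - 109z - 649, Remainder: -3900


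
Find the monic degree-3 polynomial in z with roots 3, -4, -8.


p(z) = (z - 3)(z + 4)(z + 8)
Expand: z^3 + 9z^2 - 4z - 96


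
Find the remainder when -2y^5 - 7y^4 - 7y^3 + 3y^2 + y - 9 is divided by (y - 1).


By the Remainder Theorem, the remainder equals p(1):
  -2*(1)^5 = -2
  -7*(1)^4 = -7
  -7*(1)^3 = -7
  3*(1)^2 = 3
  1*(1)^1 = 1
  constant: -9
Sum: -2 - 7 - 7 + 3 + 1 - 9 = -21


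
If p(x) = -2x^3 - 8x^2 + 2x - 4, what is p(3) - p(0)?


p(3) = -124
p(0) = -4
p(3) - p(0) = -124 + 4 = -120


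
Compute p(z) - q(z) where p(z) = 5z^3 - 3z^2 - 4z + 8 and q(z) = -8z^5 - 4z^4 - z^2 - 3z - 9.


Distribute the minus sign:
  (5z^3 - 3z^2 - 4z + 8)
- (-8z^5 - 4z^4 - z^2 - 3z - 9)
Negate second polynomial: 8z^5 + 4z^4 + z^2 + 3z + 9
Add: 8z^5 + 4z^4 + 5z^3 - 2z^2 - z + 17


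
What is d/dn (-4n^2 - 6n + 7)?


Apply the power rule term by term:
  d/dn(-4n^2) = -8n
  d/dn(-6n) = -6
  d/dn(7) = 0
p'(n) = -8n - 6


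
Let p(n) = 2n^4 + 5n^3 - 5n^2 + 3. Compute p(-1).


Using direct substitution:
  2 * (-1)^4 = 2
  5 * (-1)^3 = -5
  -5 * (-1)^2 = -5
  0 * (-1)^1 = 0
  constant: 3
Sum = 2 - 5 - 5 + 0 + 3 = -5


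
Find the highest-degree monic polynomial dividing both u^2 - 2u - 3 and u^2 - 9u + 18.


Factor each:
  u^2 - 2u - 3 = (u - 3)(u + 1)
  u^2 - 9u + 18 = (u - 3)(u - 6)
Common monic factor: u - 3


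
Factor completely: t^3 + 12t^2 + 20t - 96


Try integer roots (divisors of -96). t=-8: p(-8)=0.
Divide out (t + 8): quotient is t^2 + 4t - 12.
Factor the quadratic: (t - 2)(t + 6)
Result: (t + 8)(t - 2)(t + 6)


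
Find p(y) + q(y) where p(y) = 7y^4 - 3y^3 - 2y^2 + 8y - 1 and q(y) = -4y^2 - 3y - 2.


Align terms by degree and add:
  7y^4 - 3y^3 - 2y^2 + 8y - 1
  -4y^2 - 3y - 2
= 7y^4 - 3y^3 - 6y^2 + 5y - 3


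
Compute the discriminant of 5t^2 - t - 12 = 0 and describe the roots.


D = b^2 - 4ac = (-1)^2 - 4(5)(-12) = 1 + 240 = 241
Since D > 0: two distinct irrational roots


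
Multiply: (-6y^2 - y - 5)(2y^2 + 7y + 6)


Distribute each term of the first polynomial:
  (-6y^2)(2y^2 + 7y + 6) = -12y^4 - 42y^3 - 36y^2
  (-y)(2y^2 + 7y + 6) = -2y^3 - 7y^2 - 6y
  (-5)(2y^2 + 7y + 6) = -10y^2 - 35y - 30
Sum: -12y^4 - 44y^3 - 53y^2 - 41y - 30


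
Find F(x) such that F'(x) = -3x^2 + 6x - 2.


Reverse power rule on each term:
  ∫ -3x^2 dx = -x^3
  ∫ 6x dx = 3x^2
  ∫ -2 dx = -2x
F(x) = -x^3 + 3x^2 - 2x + C


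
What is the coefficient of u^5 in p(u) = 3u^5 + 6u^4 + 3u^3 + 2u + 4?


Read off the coefficient of u^5: 3


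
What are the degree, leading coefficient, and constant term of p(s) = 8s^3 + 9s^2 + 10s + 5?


Highest power of s is 3, with coefficient 8. Constant term is 5.
Degree = 3, leading coefficient = 8, constant term = 5


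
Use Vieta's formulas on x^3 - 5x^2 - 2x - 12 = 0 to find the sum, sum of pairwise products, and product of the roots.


Monic cubic x^3+bx^2+cx+d=0: sum=-b, pairwise sum=c, product=-d.
b=-5, c=-2, d=-12
r1+r2+r3 = 5
r1r2+r1r3+r2r3 = -2
r1r2r3 = 12


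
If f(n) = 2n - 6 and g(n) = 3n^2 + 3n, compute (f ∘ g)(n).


Substitute g(n) into f:
f(g(n)) = 2*(3n^2 + 3n) + (-6)
Expand and combine: 6n^2 + 6n - 6


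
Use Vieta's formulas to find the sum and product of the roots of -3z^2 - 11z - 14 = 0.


For az^2+bz+c=0: sum = -b/a, product = c/a.
a=-3, b=-11, c=-14
Sum = -(-11)/-3 = -11/3
Product = (-14)/-3 = 14/3


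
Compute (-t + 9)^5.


Expand (-t + 9)^5 by repeated multiplication:
  (-t + 9)^2 = t^2 - 18t + 81
  (-t + 9)^3 = -t^3 + 27t^2 - 243t + 729
  (-t + 9)^4 = t^4 - 36t^3 + 486t^2 - 2916t + 6561
= -t^5 + 45t^4 - 810t^3 + 7290t^2 - 32805t + 59049


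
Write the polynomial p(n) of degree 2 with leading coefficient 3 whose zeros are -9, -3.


p(n) = 3(n + 9)(n + 3)
Expand: 3n^2 + 36n + 81


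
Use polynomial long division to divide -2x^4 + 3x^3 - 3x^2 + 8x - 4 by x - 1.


(-2x^4 + 3x^3 - 3x^2 + 8x - 4) / (x - 1)
Step 1: -2x^3 * (x - 1) = -2x^4 + 2x^3; subtract.
Step 2: x^2 * (x - 1) = x^3 - x^2; subtract.
Step 3: -2x * (x - 1) = -2x^2 + 2x; subtract.
Step 4: 6 * (x - 1) = 6x - 6; subtract.
Quotient: -2x^3 + x^2 - 2x + 6, Remainder: 2


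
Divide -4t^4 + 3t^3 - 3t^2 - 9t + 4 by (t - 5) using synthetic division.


Synthetic division with c = 5. Coefficients: -4, 3, -3, -9, 4
Bring down -4.
  -4 * 5 = -20; -20 + 3 = -17
  -17 * 5 = -85; -85 - 3 = -88
  -88 * 5 = -440; -440 - 9 = -449
  -449 * 5 = -2245; -2245 + 4 = -2241
Quotient: -4t^3 - 17t^2 - 88t - 449, Remainder: -2241


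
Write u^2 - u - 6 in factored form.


Roots satisfy r1 + r2 = -b/a = 1 and r1*r2 = c/a = -6.
So r1 = 3, r2 = -2.
u^2 - u - 6 = (u - r1)(u - r2) = (u - 3)(u + 2)


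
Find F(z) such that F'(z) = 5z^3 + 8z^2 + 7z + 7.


Reverse power rule on each term:
  ∫ 5z^3 dz = (5/4)z^4
  ∫ 8z^2 dz = (8/3)z^3
  ∫ 7z dz = (7/2)z^2
  ∫ 7 dz = 7z
F(z) = (5/4)z^4 + (8/3)z^3 + (7/2)z^2 + 7z + C


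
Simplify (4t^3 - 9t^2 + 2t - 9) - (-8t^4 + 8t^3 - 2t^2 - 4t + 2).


Distribute the minus sign:
  (4t^3 - 9t^2 + 2t - 9)
- (-8t^4 + 8t^3 - 2t^2 - 4t + 2)
Negate second polynomial: 8t^4 - 8t^3 + 2t^2 + 4t - 2
Add: 8t^4 - 4t^3 - 7t^2 + 6t - 11


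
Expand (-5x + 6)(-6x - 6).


Distribute each term of the first polynomial:
  (-5x)(-6x - 6) = 30x^2 + 30x
  (6)(-6x - 6) = -36x - 36
Sum: 30x^2 - 6x - 36


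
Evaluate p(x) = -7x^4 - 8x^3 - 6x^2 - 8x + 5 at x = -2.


Using direct substitution:
  -7 * (-2)^4 = -112
  -8 * (-2)^3 = 64
  -6 * (-2)^2 = -24
  -8 * (-2)^1 = 16
  constant: 5
Sum = -112 + 64 - 24 + 16 + 5 = -51


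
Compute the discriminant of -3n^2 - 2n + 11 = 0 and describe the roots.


D = b^2 - 4ac = (-2)^2 - 4(-3)(11) = 4 + 132 = 136
Since D > 0: two distinct irrational roots


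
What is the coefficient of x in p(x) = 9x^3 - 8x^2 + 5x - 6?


Read off the coefficient of x: 5


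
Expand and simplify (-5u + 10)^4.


Expand (-5u + 10)^4 by repeated multiplication:
  (-5u + 10)^2 = 25u^2 - 100u + 100
  (-5u + 10)^3 = -125u^3 + 750u^2 - 1500u + 1000
= 625u^4 - 5000u^3 + 15000u^2 - 20000u + 10000


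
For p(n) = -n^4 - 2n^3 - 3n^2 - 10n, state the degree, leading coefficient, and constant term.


Highest power of n is 4, with coefficient -1. Constant term is 0.
Degree = 4, leading coefficient = -1, constant term = 0


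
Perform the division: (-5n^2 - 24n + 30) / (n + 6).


(-5n^2 - 24n + 30) / (n + 6)
Step 1: -5n * (n + 6) = -5n^2 - 30n; subtract.
Step 2: 6 * (n + 6) = 6n + 36; subtract.
Quotient: -5n + 6, Remainder: -6


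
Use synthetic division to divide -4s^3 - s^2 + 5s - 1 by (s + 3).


Synthetic division with c = -3. Coefficients: -4, -1, 5, -1
Bring down -4.
  -4 * -3 = 12; 12 - 1 = 11
  11 * -3 = -33; -33 + 5 = -28
  -28 * -3 = 84; 84 - 1 = 83
Quotient: -4s^2 + 11s - 28, Remainder: 83


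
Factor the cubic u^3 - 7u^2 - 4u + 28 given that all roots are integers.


Try integer roots (divisors of 28). u=2: p(2)=0.
Divide out (u - 2): quotient is u^2 - 5u - 14.
Factor the quadratic: (u + 2)(u - 7)
Result: (u - 2)(u + 2)(u - 7)


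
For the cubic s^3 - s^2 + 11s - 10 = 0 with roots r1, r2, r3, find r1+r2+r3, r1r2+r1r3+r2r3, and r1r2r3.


Monic cubic s^3+bs^2+cs+d=0: sum=-b, pairwise sum=c, product=-d.
b=-1, c=11, d=-10
r1+r2+r3 = 1
r1r2+r1r3+r2r3 = 11
r1r2r3 = 10


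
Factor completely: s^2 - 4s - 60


Roots satisfy r1 + r2 = -b/a = 4 and r1*r2 = c/a = -60.
So r1 = -6, r2 = 10.
s^2 - 4s - 60 = (s - r1)(s - r2) = (s + 6)(s - 10)


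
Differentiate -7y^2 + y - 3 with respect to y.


Apply the power rule term by term:
  d/dy(-7y^2) = -14y
  d/dy(y) = 1
  d/dy(-3) = 0
p'(y) = -14y + 1


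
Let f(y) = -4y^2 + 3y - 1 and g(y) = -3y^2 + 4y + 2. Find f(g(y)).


Substitute g(y) into f:
f(g(y)) = -4*(-3y^2 + 4y + 2)^2 + 3*(-3y^2 + 4y + 2) + (-1)
(-3y^2 + 4y + 2)^2 = 9y^4 - 24y^3 + 4y^2 + 16y + 4
Expand and combine: -36y^4 + 96y^3 - 25y^2 - 52y - 11


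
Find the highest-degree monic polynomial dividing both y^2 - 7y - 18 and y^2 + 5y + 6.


Factor each:
  y^2 - 7y - 18 = (y + 2)(y - 9)
  y^2 + 5y + 6 = (y + 2)(y + 3)
Common monic factor: y + 2


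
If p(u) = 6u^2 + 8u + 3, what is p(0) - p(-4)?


p(0) = 3
p(-4) = 67
p(0) - p(-4) = 3 - 67 = -64


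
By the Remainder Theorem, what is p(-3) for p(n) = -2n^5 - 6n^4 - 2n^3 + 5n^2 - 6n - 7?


By the Remainder Theorem, the remainder equals p(-3):
  -2*(-3)^5 = 486
  -6*(-3)^4 = -486
  -2*(-3)^3 = 54
  5*(-3)^2 = 45
  -6*(-3)^1 = 18
  constant: -7
Sum: 486 - 486 + 54 + 45 + 18 - 7 = 110


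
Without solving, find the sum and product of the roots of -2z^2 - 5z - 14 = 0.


For az^2+bz+c=0: sum = -b/a, product = c/a.
a=-2, b=-5, c=-14
Sum = -(-5)/-2 = -5/2
Product = (-14)/-2 = 7


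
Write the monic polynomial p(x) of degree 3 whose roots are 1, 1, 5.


p(x) = (x - 1)(x - 1)(x - 5)
Expand: x^3 - 7x^2 + 11x - 5


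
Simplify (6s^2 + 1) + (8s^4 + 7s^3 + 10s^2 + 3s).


Align terms by degree and add:
  6s^2 + 1
+ 8s^4 + 7s^3 + 10s^2 + 3s
= 8s^4 + 7s^3 + 16s^2 + 3s + 1


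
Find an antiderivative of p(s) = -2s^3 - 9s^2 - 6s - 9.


Reverse power rule on each term:
  ∫ -2s^3 ds = -(1/2)s^4
  ∫ -9s^2 ds = -3s^3
  ∫ -6s ds = -3s^2
  ∫ -9 ds = -9s
F(s) = -(1/2)s^4 - 3s^3 - 3s^2 - 9s + C


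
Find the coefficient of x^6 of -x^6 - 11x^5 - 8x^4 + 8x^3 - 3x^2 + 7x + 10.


Read off the coefficient of x^6: -1


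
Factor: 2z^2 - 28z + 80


Roots satisfy r1 + r2 = -b/a = 14 and r1*r2 = c/a = 40.
So r1 = 4, r2 = 10.
2z^2 - 28z + 80 = 2(z - r1)(z - r2) = 2(z - 4)(z - 10)


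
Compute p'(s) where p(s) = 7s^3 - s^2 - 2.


Apply the power rule term by term:
  d/ds(7s^3) = 21s^2
  d/ds(-s^2) = -2s
  d/ds(-2) = 0
p'(s) = 21s^2 - 2s


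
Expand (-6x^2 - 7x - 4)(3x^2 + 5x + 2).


Distribute each term of the first polynomial:
  (-6x^2)(3x^2 + 5x + 2) = -18x^4 - 30x^3 - 12x^2
  (-7x)(3x^2 + 5x + 2) = -21x^3 - 35x^2 - 14x
  (-4)(3x^2 + 5x + 2) = -12x^2 - 20x - 8
Sum: -18x^4 - 51x^3 - 59x^2 - 34x - 8


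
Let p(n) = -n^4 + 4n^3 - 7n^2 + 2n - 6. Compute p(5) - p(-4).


p(5) = -296
p(-4) = -638
p(5) - p(-4) = -296 + 638 = 342


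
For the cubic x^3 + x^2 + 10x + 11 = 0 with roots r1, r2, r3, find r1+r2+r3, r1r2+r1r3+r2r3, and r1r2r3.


Monic cubic x^3+bx^2+cx+d=0: sum=-b, pairwise sum=c, product=-d.
b=1, c=10, d=11
r1+r2+r3 = -1
r1r2+r1r3+r2r3 = 10
r1r2r3 = -11


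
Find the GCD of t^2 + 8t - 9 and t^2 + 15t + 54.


Factor each:
  t^2 + 8t - 9 = (t + 9)(t - 1)
  t^2 + 15t + 54 = (t + 9)(t + 6)
Common monic factor: t + 9


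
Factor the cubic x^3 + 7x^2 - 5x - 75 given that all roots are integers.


Try integer roots (divisors of -75). x=3: p(3)=0.
Divide out (x - 3): quotient is x^2 + 10x + 25.
Factor the quadratic: (x + 5)(x + 5)
Result: (x - 3)(x + 5)(x + 5)


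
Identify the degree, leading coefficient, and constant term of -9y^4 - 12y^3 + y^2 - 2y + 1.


Highest power of y is 4, with coefficient -9. Constant term is 1.
Degree = 4, leading coefficient = -9, constant term = 1


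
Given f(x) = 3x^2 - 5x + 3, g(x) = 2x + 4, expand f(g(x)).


Substitute g(x) into f:
f(g(x)) = 3*(2x + 4)^2 + (-5)*(2x + 4) + 3
(2x + 4)^2 = 4x^2 + 16x + 16
Expand and combine: 12x^2 + 38x + 31


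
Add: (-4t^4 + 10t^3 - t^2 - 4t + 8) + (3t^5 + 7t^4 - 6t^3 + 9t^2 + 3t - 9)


Align terms by degree and add:
  -4t^4 + 10t^3 - t^2 - 4t + 8
+ 3t^5 + 7t^4 - 6t^3 + 9t^2 + 3t - 9
= 3t^5 + 3t^4 + 4t^3 + 8t^2 - t - 1


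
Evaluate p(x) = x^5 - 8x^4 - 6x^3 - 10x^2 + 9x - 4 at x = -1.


Using direct substitution:
  1 * (-1)^5 = -1
  -8 * (-1)^4 = -8
  -6 * (-1)^3 = 6
  -10 * (-1)^2 = -10
  9 * (-1)^1 = -9
  constant: -4
Sum = -1 - 8 + 6 - 10 - 9 - 4 = -26


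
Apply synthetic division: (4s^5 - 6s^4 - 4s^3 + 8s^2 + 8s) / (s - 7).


Synthetic division with c = 7. Coefficients: 4, -6, -4, 8, 8, 0
Bring down 4.
  4 * 7 = 28; 28 - 6 = 22
  22 * 7 = 154; 154 - 4 = 150
  150 * 7 = 1050; 1050 + 8 = 1058
  1058 * 7 = 7406; 7406 + 8 = 7414
  7414 * 7 = 51898; 51898 + 0 = 51898
Quotient: 4s^4 + 22s^3 + 150s^2 + 1058s + 7414, Remainder: 51898


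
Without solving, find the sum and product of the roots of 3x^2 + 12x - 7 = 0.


For ax^2+bx+c=0: sum = -b/a, product = c/a.
a=3, b=12, c=-7
Sum = -(12)/3 = -4
Product = (-7)/3 = -7/3


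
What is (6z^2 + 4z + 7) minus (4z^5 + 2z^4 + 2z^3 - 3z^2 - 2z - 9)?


Distribute the minus sign:
  (6z^2 + 4z + 7)
- (4z^5 + 2z^4 + 2z^3 - 3z^2 - 2z - 9)
Negate second polynomial: -4z^5 - 2z^4 - 2z^3 + 3z^2 + 2z + 9
Add: -4z^5 - 2z^4 - 2z^3 + 9z^2 + 6z + 16


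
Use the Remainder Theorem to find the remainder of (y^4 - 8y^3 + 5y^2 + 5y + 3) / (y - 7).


By the Remainder Theorem, the remainder equals p(7):
  1*(7)^4 = 2401
  -8*(7)^3 = -2744
  5*(7)^2 = 245
  5*(7)^1 = 35
  constant: 3
Sum: 2401 - 2744 + 245 + 35 + 3 = -60


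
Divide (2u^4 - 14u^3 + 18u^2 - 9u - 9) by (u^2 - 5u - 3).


(2u^4 - 14u^3 + 18u^2 - 9u - 9) / (u^2 - 5u - 3)
Step 1: 2u^2 * (u^2 - 5u - 3) = 2u^4 - 10u^3 - 6u^2; subtract.
Step 2: -4u * (u^2 - 5u - 3) = -4u^3 + 20u^2 + 12u; subtract.
Step 3: 4 * (u^2 - 5u - 3) = 4u^2 - 20u - 12; subtract.
Quotient: 2u^2 - 4u + 4, Remainder: -u + 3


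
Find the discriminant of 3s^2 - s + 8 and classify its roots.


D = b^2 - 4ac = (-1)^2 - 4(3)(8) = 1 - 96 = -95
Since D < 0: two complex conjugate roots (no real roots)


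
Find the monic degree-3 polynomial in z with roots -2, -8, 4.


p(z) = (z + 2)(z + 8)(z - 4)
Expand: z^3 + 6z^2 - 24z - 64


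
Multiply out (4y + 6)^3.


Expand (4y + 6)^3 by repeated multiplication:
  (4y + 6)^2 = 16y^2 + 48y + 36
= 64y^3 + 288y^2 + 432y + 216


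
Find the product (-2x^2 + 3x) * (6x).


Distribute each term of the first polynomial:
  (-2x^2)(6x) = -12x^3
  (3x)(6x) = 18x^2
Sum: -12x^3 + 18x^2


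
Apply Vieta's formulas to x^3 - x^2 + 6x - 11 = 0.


Monic cubic x^3+bx^2+cx+d=0: sum=-b, pairwise sum=c, product=-d.
b=-1, c=6, d=-11
r1+r2+r3 = 1
r1r2+r1r3+r2r3 = 6
r1r2r3 = 11


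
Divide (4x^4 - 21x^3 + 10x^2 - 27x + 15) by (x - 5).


(4x^4 - 21x^3 + 10x^2 - 27x + 15) / (x - 5)
Step 1: 4x^3 * (x - 5) = 4x^4 - 20x^3; subtract.
Step 2: -x^2 * (x - 5) = -x^3 + 5x^2; subtract.
Step 3: 5x * (x - 5) = 5x^2 - 25x; subtract.
Step 4: -2 * (x - 5) = -2x + 10; subtract.
Quotient: 4x^3 - x^2 + 5x - 2, Remainder: 5


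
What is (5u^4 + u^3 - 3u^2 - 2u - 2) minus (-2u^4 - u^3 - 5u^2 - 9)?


Distribute the minus sign:
  (5u^4 + u^3 - 3u^2 - 2u - 2)
- (-2u^4 - u^3 - 5u^2 - 9)
Negate second polynomial: 2u^4 + u^3 + 5u^2 + 9
Add: 7u^4 + 2u^3 + 2u^2 - 2u + 7


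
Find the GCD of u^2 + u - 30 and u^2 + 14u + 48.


Factor each:
  u^2 + u - 30 = (u + 6)(u - 5)
  u^2 + 14u + 48 = (u + 6)(u + 8)
Common monic factor: u + 6


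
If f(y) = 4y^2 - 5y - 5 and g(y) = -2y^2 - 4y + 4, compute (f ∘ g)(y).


Substitute g(y) into f:
f(g(y)) = 4*(-2y^2 - 4y + 4)^2 + (-5)*(-2y^2 - 4y + 4) + (-5)
(-2y^2 - 4y + 4)^2 = 4y^4 + 16y^3 - 32y + 16
Expand and combine: 16y^4 + 64y^3 + 10y^2 - 108y + 39


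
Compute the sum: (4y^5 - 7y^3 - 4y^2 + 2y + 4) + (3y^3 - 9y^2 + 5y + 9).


Align terms by degree and add:
  4y^5 - 7y^3 - 4y^2 + 2y + 4
+ 3y^3 - 9y^2 + 5y + 9
= 4y^5 - 4y^3 - 13y^2 + 7y + 13


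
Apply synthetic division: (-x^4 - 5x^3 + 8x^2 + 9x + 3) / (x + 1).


Synthetic division with c = -1. Coefficients: -1, -5, 8, 9, 3
Bring down -1.
  -1 * -1 = 1; 1 - 5 = -4
  -4 * -1 = 4; 4 + 8 = 12
  12 * -1 = -12; -12 + 9 = -3
  -3 * -1 = 3; 3 + 3 = 6
Quotient: -x^3 - 4x^2 + 12x - 3, Remainder: 6


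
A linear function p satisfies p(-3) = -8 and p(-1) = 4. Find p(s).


p(s) = ms + b. Using p(-3)=-8, p(-1)=4:
m = (-8 - 4)/(-3 + 1) = -12/-2 = 6
b = -8 - m*(-3) = -8 + 18 = 10
p(s) = 6s + 10


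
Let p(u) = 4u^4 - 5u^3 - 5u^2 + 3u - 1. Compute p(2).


Using direct substitution:
  4 * (2)^4 = 64
  -5 * (2)^3 = -40
  -5 * (2)^2 = -20
  3 * (2)^1 = 6
  constant: -1
Sum = 64 - 40 - 20 + 6 - 1 = 9


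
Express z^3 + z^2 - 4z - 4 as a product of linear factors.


Try integer roots (divisors of -4). z=2: p(2)=0.
Divide out (z - 2): quotient is z^2 + 3z + 2.
Factor the quadratic: (z + 1)(z + 2)
Result: (z - 2)(z + 1)(z + 2)


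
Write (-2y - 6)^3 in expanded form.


Expand (-2y - 6)^3 by repeated multiplication:
  (-2y - 6)^2 = 4y^2 + 24y + 36
= -8y^3 - 72y^2 - 216y - 216


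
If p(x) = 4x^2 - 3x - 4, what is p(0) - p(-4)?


p(0) = -4
p(-4) = 72
p(0) - p(-4) = -4 - 72 = -76


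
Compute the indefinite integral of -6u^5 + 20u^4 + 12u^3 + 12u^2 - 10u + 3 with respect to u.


Reverse power rule on each term:
  ∫ -6u^5 du = -u^6
  ∫ 20u^4 du = 4u^5
  ∫ 12u^3 du = 3u^4
  ∫ 12u^2 du = 4u^3
  ∫ -10u du = -5u^2
  ∫ 3 du = 3u
F(u) = -u^6 + 4u^5 + 3u^4 + 4u^3 - 5u^2 + 3u + C


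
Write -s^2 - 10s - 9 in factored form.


Roots satisfy r1 + r2 = -b/a = -10 and r1*r2 = c/a = 9.
So r1 = -1, r2 = -9.
-s^2 - 10s - 9 = -(s - r1)(s - r2) = -(s + 1)(s + 9)


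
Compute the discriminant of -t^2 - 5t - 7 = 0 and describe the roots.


D = b^2 - 4ac = (-5)^2 - 4(-1)(-7) = 25 - 28 = -3
Since D < 0: two complex conjugate roots (no real roots)


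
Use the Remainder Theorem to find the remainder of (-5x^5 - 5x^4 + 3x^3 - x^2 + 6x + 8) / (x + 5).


By the Remainder Theorem, the remainder equals p(-5):
  -5*(-5)^5 = 15625
  -5*(-5)^4 = -3125
  3*(-5)^3 = -375
  -1*(-5)^2 = -25
  6*(-5)^1 = -30
  constant: 8
Sum: 15625 - 3125 - 375 - 25 - 30 + 8 = 12078
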